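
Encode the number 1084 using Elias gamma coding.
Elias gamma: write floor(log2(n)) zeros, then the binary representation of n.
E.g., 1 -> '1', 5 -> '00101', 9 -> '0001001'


num_bits = floor(log2(1084)) + 1 = 11
leading_zeros = num_bits - 1 = 10
binary(1084) = 10000111100

Elias gamma(1084) = '0000000000' + '10000111100' = 000000000010000111100 (21 bits)


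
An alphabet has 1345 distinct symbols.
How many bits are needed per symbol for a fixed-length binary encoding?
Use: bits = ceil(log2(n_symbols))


log2(1345) = 10.3934
Bracket: 2^10 = 1024 < 1345 <= 2^11 = 2048
So ceil(log2(1345)) = 11

bits = ceil(log2(1345)) = ceil(10.3934) = 11 bits


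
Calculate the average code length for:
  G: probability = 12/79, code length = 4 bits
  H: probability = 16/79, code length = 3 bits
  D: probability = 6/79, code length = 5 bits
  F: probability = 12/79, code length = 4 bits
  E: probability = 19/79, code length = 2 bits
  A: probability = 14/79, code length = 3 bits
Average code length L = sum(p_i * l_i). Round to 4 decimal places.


Weighted contributions p_i * l_i:
  G: (12/79) * 4 = 48/79
  H: (16/79) * 3 = 48/79
  D: (6/79) * 5 = 30/79
  F: (12/79) * 4 = 48/79
  E: (19/79) * 2 = 38/79
  A: (14/79) * 3 = 42/79
Sum = (48 + 48 + 30 + 48 + 38 + 42)/79 = 254/79

L = 254/79 = 3.2152 bits/symbol


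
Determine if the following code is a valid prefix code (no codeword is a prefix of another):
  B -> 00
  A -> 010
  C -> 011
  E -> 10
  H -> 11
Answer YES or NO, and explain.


Checking each pair (does one codeword prefix another?):
  B='00' vs A='010': no prefix
  B='00' vs C='011': no prefix
  B='00' vs E='10': no prefix
  B='00' vs H='11': no prefix
  A='010' vs B='00': no prefix
  A='010' vs C='011': no prefix
  A='010' vs E='10': no prefix
  A='010' vs H='11': no prefix
  C='011' vs B='00': no prefix
  C='011' vs A='010': no prefix
  C='011' vs E='10': no prefix
  C='011' vs H='11': no prefix
  E='10' vs B='00': no prefix
  E='10' vs A='010': no prefix
  E='10' vs C='011': no prefix
  E='10' vs H='11': no prefix
  H='11' vs B='00': no prefix
  H='11' vs A='010': no prefix
  H='11' vs C='011': no prefix
  H='11' vs E='10': no prefix
No violation found over all pairs.

YES -- this is a valid prefix code. No codeword is a prefix of any other codeword.


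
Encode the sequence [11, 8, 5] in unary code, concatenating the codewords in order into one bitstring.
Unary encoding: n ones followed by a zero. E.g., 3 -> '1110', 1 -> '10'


Encode each number as n ones followed by a terminating 0:
  11 -> 111111111110 (12 bits)
  8 -> 111111110 (9 bits)
  5 -> 111110 (6 bits)
Total length = 12 + 9 + 6 = 27 bits.

Unary([11, 8, 5]) = 111111111110111111110111110 (27 bits)


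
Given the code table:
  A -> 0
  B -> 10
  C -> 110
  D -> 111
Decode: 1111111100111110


Decoding:
111 -> D
111 -> D
110 -> C
0 -> A
111 -> D
110 -> C


Result: DDCADC


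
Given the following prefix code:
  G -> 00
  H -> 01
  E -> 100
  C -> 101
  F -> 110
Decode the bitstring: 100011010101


Decoding step by step:
Bits 100 -> E
Bits 01 -> H
Bits 101 -> C
Bits 01 -> H
Bits 01 -> H


Decoded message: EHCHH


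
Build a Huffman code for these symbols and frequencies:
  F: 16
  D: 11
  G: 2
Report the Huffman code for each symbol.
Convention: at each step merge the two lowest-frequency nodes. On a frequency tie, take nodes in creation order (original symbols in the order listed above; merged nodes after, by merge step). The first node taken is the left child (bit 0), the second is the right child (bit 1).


Huffman tree construction:
Step 1: Merge G(2) + D(11) = 13
Step 2: Merge (G+D)(13) + F(16) = 29
Read each symbol's code off the tree from the root (left child = 0, right child = 1).

Codes:
  F: 1 (length 1)
  D: 01 (length 2)
  G: 00 (length 2)
Average code length: 42/29 = 1.4483 bits/symbol


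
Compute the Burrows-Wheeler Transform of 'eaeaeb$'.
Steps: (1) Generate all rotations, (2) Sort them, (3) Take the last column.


Rotations (sorted):
  0: $eaeaeb -> last char: b
  1: aeaeb$e -> last char: e
  2: aeb$eae -> last char: e
  3: b$eaeae -> last char: e
  4: eaeaeb$ -> last char: $
  5: eaeb$ea -> last char: a
  6: eb$eaea -> last char: a


BWT = beee$aa


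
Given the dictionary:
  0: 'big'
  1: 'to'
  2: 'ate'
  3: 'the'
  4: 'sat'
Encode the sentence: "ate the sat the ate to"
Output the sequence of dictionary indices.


Look up each word in the dictionary:
  'ate' -> 2
  'the' -> 3
  'sat' -> 4
  'the' -> 3
  'ate' -> 2
  'to' -> 1

Encoded: [2, 3, 4, 3, 2, 1]


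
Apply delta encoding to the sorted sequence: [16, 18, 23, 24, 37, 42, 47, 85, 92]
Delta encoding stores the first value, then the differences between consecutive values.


First value: 16
Deltas:
  18 - 16 = 2
  23 - 18 = 5
  24 - 23 = 1
  37 - 24 = 13
  42 - 37 = 5
  47 - 42 = 5
  85 - 47 = 38
  92 - 85 = 7


Delta encoded: [16, 2, 5, 1, 13, 5, 5, 38, 7]


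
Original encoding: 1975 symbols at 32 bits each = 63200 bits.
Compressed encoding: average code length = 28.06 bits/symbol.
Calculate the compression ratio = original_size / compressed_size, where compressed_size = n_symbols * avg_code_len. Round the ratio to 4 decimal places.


original_size = n_symbols * orig_bits = 1975 * 32 = 63200 bits
compressed_size = n_symbols * avg_code_len = 1975 * 28.06 = 55418.5 bits
ratio = original_size / compressed_size = 63200 / 55418.5 = 1.1404

Compression ratio = 1.1404


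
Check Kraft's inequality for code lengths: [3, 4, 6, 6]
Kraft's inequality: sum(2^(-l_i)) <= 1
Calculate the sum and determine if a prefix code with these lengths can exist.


Sum = 2^(-3) + 2^(-4) + 2^(-6) + 2^(-6)
    = 0.125 + 0.0625 + 0.015625 + 0.015625
    = 14/64 = 0.21875
Since 0.21875 <= 1, Kraft's inequality IS satisfied.
A prefix code with these lengths CAN exist.

Kraft sum = 0.21875. Satisfied.


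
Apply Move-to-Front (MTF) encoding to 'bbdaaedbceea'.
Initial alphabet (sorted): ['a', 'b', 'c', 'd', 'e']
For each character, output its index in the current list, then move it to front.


MTF encoding:
'b': index 1 in ['a', 'b', 'c', 'd', 'e'] -> ['b', 'a', 'c', 'd', 'e']
'b': index 0 in ['b', 'a', 'c', 'd', 'e'] -> ['b', 'a', 'c', 'd', 'e']
'd': index 3 in ['b', 'a', 'c', 'd', 'e'] -> ['d', 'b', 'a', 'c', 'e']
'a': index 2 in ['d', 'b', 'a', 'c', 'e'] -> ['a', 'd', 'b', 'c', 'e']
'a': index 0 in ['a', 'd', 'b', 'c', 'e'] -> ['a', 'd', 'b', 'c', 'e']
'e': index 4 in ['a', 'd', 'b', 'c', 'e'] -> ['e', 'a', 'd', 'b', 'c']
'd': index 2 in ['e', 'a', 'd', 'b', 'c'] -> ['d', 'e', 'a', 'b', 'c']
'b': index 3 in ['d', 'e', 'a', 'b', 'c'] -> ['b', 'd', 'e', 'a', 'c']
'c': index 4 in ['b', 'd', 'e', 'a', 'c'] -> ['c', 'b', 'd', 'e', 'a']
'e': index 3 in ['c', 'b', 'd', 'e', 'a'] -> ['e', 'c', 'b', 'd', 'a']
'e': index 0 in ['e', 'c', 'b', 'd', 'a'] -> ['e', 'c', 'b', 'd', 'a']
'a': index 4 in ['e', 'c', 'b', 'd', 'a'] -> ['a', 'e', 'c', 'b', 'd']


Output: [1, 0, 3, 2, 0, 4, 2, 3, 4, 3, 0, 4]


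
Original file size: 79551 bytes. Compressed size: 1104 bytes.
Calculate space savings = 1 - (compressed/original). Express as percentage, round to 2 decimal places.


ratio = compressed/original = 1104/79551 = 0.013878
savings = 1 - ratio = 1 - 0.013878 = 0.986122
as a percentage: 0.986122 * 100 = 98.61%

Space savings = 1 - 1104/79551 = 98.61%


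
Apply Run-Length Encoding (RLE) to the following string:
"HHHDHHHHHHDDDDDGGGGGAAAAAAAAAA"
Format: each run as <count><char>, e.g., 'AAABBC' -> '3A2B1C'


Scanning runs left to right:
  i=0: run of 'H' x 3 -> '3H'
  i=3: run of 'D' x 1 -> '1D'
  i=4: run of 'H' x 6 -> '6H'
  i=10: run of 'D' x 5 -> '5D'
  i=15: run of 'G' x 5 -> '5G'
  i=20: run of 'A' x 10 -> '10A'

RLE = 3H1D6H5D5G10A


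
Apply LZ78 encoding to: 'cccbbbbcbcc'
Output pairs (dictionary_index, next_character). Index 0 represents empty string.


LZ78 encoding steps:
Dictionary: {0: ''}
Step 1: w='' (idx 0), next='c' -> output (0, 'c'), add 'c' as idx 1
Step 2: w='c' (idx 1), next='c' -> output (1, 'c'), add 'cc' as idx 2
Step 3: w='' (idx 0), next='b' -> output (0, 'b'), add 'b' as idx 3
Step 4: w='b' (idx 3), next='b' -> output (3, 'b'), add 'bb' as idx 4
Step 5: w='b' (idx 3), next='c' -> output (3, 'c'), add 'bc' as idx 5
Step 6: w='bc' (idx 5), next='c' -> output (5, 'c'), add 'bcc' as idx 6


Encoded: [(0, 'c'), (1, 'c'), (0, 'b'), (3, 'b'), (3, 'c'), (5, 'c')]


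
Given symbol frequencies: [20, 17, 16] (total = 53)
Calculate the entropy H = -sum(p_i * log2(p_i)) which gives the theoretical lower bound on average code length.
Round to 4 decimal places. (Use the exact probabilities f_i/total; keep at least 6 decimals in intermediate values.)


Per-symbol terms -p_i * log2(p_i) with p_i = f_i/53:
  p = 20/53 = 0.377358: log2(p) = -1.405992, -p*log2(p) = 0.530563
  p = 17/53 = 0.320755: log2(p) = -1.640458, -p*log2(p) = 0.526185
  p = 16/53 = 0.301887: log2(p) = -1.727920, -p*log2(p) = 0.521636
H = 0.530563 + 0.526185 + 0.521636 = 1.578384

H = 1.5784 bits/symbol


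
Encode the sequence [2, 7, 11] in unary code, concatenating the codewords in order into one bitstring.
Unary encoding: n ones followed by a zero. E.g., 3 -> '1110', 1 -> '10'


Encode each number as n ones followed by a terminating 0:
  2 -> 110 (3 bits)
  7 -> 11111110 (8 bits)
  11 -> 111111111110 (12 bits)
Total length = 3 + 8 + 12 = 23 bits.

Unary([2, 7, 11]) = 11011111110111111111110 (23 bits)


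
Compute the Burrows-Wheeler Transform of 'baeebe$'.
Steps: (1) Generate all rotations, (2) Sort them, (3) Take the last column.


Rotations (sorted):
  0: $baeebe -> last char: e
  1: aeebe$b -> last char: b
  2: baeebe$ -> last char: $
  3: be$baee -> last char: e
  4: e$baeeb -> last char: b
  5: ebe$bae -> last char: e
  6: eebe$ba -> last char: a


BWT = eb$ebea


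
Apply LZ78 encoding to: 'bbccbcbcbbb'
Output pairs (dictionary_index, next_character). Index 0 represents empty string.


LZ78 encoding steps:
Dictionary: {0: ''}
Step 1: w='' (idx 0), next='b' -> output (0, 'b'), add 'b' as idx 1
Step 2: w='b' (idx 1), next='c' -> output (1, 'c'), add 'bc' as idx 2
Step 3: w='' (idx 0), next='c' -> output (0, 'c'), add 'c' as idx 3
Step 4: w='bc' (idx 2), next='b' -> output (2, 'b'), add 'bcb' as idx 4
Step 5: w='c' (idx 3), next='b' -> output (3, 'b'), add 'cb' as idx 5
Step 6: w='b' (idx 1), next='b' -> output (1, 'b'), add 'bb' as idx 6


Encoded: [(0, 'b'), (1, 'c'), (0, 'c'), (2, 'b'), (3, 'b'), (1, 'b')]


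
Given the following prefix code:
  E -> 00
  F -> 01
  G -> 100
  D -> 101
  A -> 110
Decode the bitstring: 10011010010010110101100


Decoding step by step:
Bits 100 -> G
Bits 110 -> A
Bits 100 -> G
Bits 100 -> G
Bits 101 -> D
Bits 101 -> D
Bits 01 -> F
Bits 100 -> G


Decoded message: GAGGDDFG


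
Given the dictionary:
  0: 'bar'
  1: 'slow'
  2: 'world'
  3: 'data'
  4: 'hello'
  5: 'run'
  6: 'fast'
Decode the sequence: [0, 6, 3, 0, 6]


Look up each index in the dictionary:
  0 -> 'bar'
  6 -> 'fast'
  3 -> 'data'
  0 -> 'bar'
  6 -> 'fast'

Decoded: "bar fast data bar fast"


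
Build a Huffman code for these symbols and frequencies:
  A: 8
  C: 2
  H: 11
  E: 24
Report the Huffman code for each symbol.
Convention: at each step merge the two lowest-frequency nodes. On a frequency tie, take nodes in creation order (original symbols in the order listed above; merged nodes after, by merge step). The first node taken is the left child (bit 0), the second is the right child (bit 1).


Huffman tree construction:
Step 1: Merge C(2) + A(8) = 10
Step 2: Merge (C+A)(10) + H(11) = 21
Step 3: Merge ((C+A)+H)(21) + E(24) = 45
Read each symbol's code off the tree from the root (left child = 0, right child = 1).

Codes:
  A: 001 (length 3)
  C: 000 (length 3)
  H: 01 (length 2)
  E: 1 (length 1)
Average code length: 76/45 = 1.6889 bits/symbol


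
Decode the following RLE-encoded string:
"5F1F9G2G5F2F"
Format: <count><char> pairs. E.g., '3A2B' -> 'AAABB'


Expanding each <count><char> pair:
  5F -> 'FFFFF'
  1F -> 'F'
  9G -> 'GGGGGGGGG'
  2G -> 'GG'
  5F -> 'FFFFF'
  2F -> 'FF'

Decoded = FFFFFFGGGGGGGGGGGFFFFFFF


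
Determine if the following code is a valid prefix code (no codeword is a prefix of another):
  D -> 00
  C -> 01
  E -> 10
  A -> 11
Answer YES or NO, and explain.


Checking each pair (does one codeword prefix another?):
  D='00' vs C='01': no prefix
  D='00' vs E='10': no prefix
  D='00' vs A='11': no prefix
  C='01' vs D='00': no prefix
  C='01' vs E='10': no prefix
  C='01' vs A='11': no prefix
  E='10' vs D='00': no prefix
  E='10' vs C='01': no prefix
  E='10' vs A='11': no prefix
  A='11' vs D='00': no prefix
  A='11' vs C='01': no prefix
  A='11' vs E='10': no prefix
No violation found over all pairs.

YES -- this is a valid prefix code. No codeword is a prefix of any other codeword.


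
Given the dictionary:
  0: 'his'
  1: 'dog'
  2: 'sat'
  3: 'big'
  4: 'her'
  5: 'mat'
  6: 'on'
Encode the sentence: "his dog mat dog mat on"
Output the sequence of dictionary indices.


Look up each word in the dictionary:
  'his' -> 0
  'dog' -> 1
  'mat' -> 5
  'dog' -> 1
  'mat' -> 5
  'on' -> 6

Encoded: [0, 1, 5, 1, 5, 6]


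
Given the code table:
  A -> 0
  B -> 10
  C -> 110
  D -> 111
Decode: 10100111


Decoding:
10 -> B
10 -> B
0 -> A
111 -> D


Result: BBAD


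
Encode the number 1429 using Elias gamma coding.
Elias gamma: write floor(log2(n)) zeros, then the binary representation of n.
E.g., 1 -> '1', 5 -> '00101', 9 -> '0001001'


num_bits = floor(log2(1429)) + 1 = 11
leading_zeros = num_bits - 1 = 10
binary(1429) = 10110010101

Elias gamma(1429) = '0000000000' + '10110010101' = 000000000010110010101 (21 bits)


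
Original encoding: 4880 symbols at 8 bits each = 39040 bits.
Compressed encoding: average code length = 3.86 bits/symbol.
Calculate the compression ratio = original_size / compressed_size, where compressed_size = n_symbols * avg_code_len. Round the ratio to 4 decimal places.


original_size = n_symbols * orig_bits = 4880 * 8 = 39040 bits
compressed_size = n_symbols * avg_code_len = 4880 * 3.86 = 18836.8 bits
ratio = original_size / compressed_size = 39040 / 18836.8 = 2.0725

Compression ratio = 2.0725


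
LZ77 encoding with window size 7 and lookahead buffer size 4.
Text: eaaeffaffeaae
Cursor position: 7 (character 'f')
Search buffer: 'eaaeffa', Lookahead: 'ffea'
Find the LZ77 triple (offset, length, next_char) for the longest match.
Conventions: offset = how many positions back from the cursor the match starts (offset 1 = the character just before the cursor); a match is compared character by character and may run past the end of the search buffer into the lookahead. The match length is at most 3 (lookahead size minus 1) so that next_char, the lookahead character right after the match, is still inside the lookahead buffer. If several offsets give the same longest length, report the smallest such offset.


Try each offset into the search buffer:
  offset=1 (pos 6, char 'a'): match length 0
  offset=2 (pos 5, char 'f'): match length 1
  offset=3 (pos 4, char 'f'): match length 2
  offset=4 (pos 3, char 'e'): match length 0
  offset=5 (pos 2, char 'a'): match length 0
  offset=6 (pos 1, char 'a'): match length 0
  offset=7 (pos 0, char 'e'): match length 0
Longest match has length 2 at offset 3.
next_char = character at position 7 + 2 = 9 -> 'e'

Best match: offset=3, length=2 (matching 'ff' starting at position 4)
LZ77 triple: (3, 2, 'e')


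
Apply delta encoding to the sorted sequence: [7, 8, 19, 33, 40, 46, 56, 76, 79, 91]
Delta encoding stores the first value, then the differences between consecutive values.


First value: 7
Deltas:
  8 - 7 = 1
  19 - 8 = 11
  33 - 19 = 14
  40 - 33 = 7
  46 - 40 = 6
  56 - 46 = 10
  76 - 56 = 20
  79 - 76 = 3
  91 - 79 = 12


Delta encoded: [7, 1, 11, 14, 7, 6, 10, 20, 3, 12]


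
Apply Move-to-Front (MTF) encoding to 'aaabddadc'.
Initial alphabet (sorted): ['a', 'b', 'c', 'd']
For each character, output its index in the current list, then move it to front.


MTF encoding:
'a': index 0 in ['a', 'b', 'c', 'd'] -> ['a', 'b', 'c', 'd']
'a': index 0 in ['a', 'b', 'c', 'd'] -> ['a', 'b', 'c', 'd']
'a': index 0 in ['a', 'b', 'c', 'd'] -> ['a', 'b', 'c', 'd']
'b': index 1 in ['a', 'b', 'c', 'd'] -> ['b', 'a', 'c', 'd']
'd': index 3 in ['b', 'a', 'c', 'd'] -> ['d', 'b', 'a', 'c']
'd': index 0 in ['d', 'b', 'a', 'c'] -> ['d', 'b', 'a', 'c']
'a': index 2 in ['d', 'b', 'a', 'c'] -> ['a', 'd', 'b', 'c']
'd': index 1 in ['a', 'd', 'b', 'c'] -> ['d', 'a', 'b', 'c']
'c': index 3 in ['d', 'a', 'b', 'c'] -> ['c', 'd', 'a', 'b']


Output: [0, 0, 0, 1, 3, 0, 2, 1, 3]


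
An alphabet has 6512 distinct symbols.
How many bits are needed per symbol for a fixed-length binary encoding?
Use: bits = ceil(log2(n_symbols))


log2(6512) = 12.6689
Bracket: 2^12 = 4096 < 6512 <= 2^13 = 8192
So ceil(log2(6512)) = 13

bits = ceil(log2(6512)) = ceil(12.6689) = 13 bits


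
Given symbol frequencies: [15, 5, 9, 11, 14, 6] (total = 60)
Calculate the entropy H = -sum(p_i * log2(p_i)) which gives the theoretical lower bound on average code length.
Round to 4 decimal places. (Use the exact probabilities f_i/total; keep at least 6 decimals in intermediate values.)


Per-symbol terms -p_i * log2(p_i) with p_i = f_i/60:
  p = 15/60 = 0.250000: log2(p) = -2.000000, -p*log2(p) = 0.500000
  p = 5/60 = 0.083333: log2(p) = -3.584963, -p*log2(p) = 0.298747
  p = 9/60 = 0.150000: log2(p) = -2.736966, -p*log2(p) = 0.410545
  p = 11/60 = 0.183333: log2(p) = -2.447459, -p*log2(p) = 0.448701
  p = 14/60 = 0.233333: log2(p) = -2.099536, -p*log2(p) = 0.489892
  p = 6/60 = 0.100000: log2(p) = -3.321928, -p*log2(p) = 0.332193
H = 0.500000 + 0.298747 + 0.410545 + 0.448701 + 0.489892 + 0.332193 = 2.480078

H = 2.4801 bits/symbol


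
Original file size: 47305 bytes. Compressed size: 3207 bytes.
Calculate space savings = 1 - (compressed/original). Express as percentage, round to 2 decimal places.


ratio = compressed/original = 3207/47305 = 0.067794
savings = 1 - ratio = 1 - 0.067794 = 0.932206
as a percentage: 0.932206 * 100 = 93.22%

Space savings = 1 - 3207/47305 = 93.22%


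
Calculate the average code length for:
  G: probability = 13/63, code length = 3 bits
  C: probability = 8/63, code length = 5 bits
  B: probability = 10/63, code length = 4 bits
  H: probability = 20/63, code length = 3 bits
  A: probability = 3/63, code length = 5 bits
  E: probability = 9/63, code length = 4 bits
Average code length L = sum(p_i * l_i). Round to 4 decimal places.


Weighted contributions p_i * l_i:
  G: (13/63) * 3 = 39/63
  C: (8/63) * 5 = 40/63
  B: (10/63) * 4 = 40/63
  H: (20/63) * 3 = 60/63
  A: (3/63) * 5 = 15/63
  E: (9/63) * 4 = 36/63
Sum = (39 + 40 + 40 + 60 + 15 + 36)/63 = 230/63

L = 230/63 = 3.6508 bits/symbol


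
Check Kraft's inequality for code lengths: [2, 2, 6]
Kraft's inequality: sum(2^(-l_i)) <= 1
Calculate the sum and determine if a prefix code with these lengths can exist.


Sum = 2^(-2) + 2^(-2) + 2^(-6)
    = 0.25 + 0.25 + 0.015625
    = 33/64 = 0.515625
Since 0.515625 <= 1, Kraft's inequality IS satisfied.
A prefix code with these lengths CAN exist.

Kraft sum = 0.515625. Satisfied.


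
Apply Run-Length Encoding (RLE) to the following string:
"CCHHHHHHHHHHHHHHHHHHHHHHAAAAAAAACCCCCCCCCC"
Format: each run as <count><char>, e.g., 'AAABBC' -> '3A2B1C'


Scanning runs left to right:
  i=0: run of 'C' x 2 -> '2C'
  i=2: run of 'H' x 22 -> '22H'
  i=24: run of 'A' x 8 -> '8A'
  i=32: run of 'C' x 10 -> '10C'

RLE = 2C22H8A10C


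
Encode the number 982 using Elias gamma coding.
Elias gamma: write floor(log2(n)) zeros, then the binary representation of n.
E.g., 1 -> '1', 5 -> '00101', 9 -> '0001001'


num_bits = floor(log2(982)) + 1 = 10
leading_zeros = num_bits - 1 = 9
binary(982) = 1111010110

Elias gamma(982) = '000000000' + '1111010110' = 0000000001111010110 (19 bits)


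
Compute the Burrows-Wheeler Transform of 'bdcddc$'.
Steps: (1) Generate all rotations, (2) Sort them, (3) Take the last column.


Rotations (sorted):
  0: $bdcddc -> last char: c
  1: bdcddc$ -> last char: $
  2: c$bdcdd -> last char: d
  3: cddc$bd -> last char: d
  4: dc$bdcd -> last char: d
  5: dcddc$b -> last char: b
  6: ddc$bdc -> last char: c


BWT = c$dddbc


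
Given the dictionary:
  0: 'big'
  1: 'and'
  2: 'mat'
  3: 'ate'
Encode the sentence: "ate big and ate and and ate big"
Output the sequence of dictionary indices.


Look up each word in the dictionary:
  'ate' -> 3
  'big' -> 0
  'and' -> 1
  'ate' -> 3
  'and' -> 1
  'and' -> 1
  'ate' -> 3
  'big' -> 0

Encoded: [3, 0, 1, 3, 1, 1, 3, 0]


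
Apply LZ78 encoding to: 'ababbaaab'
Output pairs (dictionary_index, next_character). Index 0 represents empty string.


LZ78 encoding steps:
Dictionary: {0: ''}
Step 1: w='' (idx 0), next='a' -> output (0, 'a'), add 'a' as idx 1
Step 2: w='' (idx 0), next='b' -> output (0, 'b'), add 'b' as idx 2
Step 3: w='a' (idx 1), next='b' -> output (1, 'b'), add 'ab' as idx 3
Step 4: w='b' (idx 2), next='a' -> output (2, 'a'), add 'ba' as idx 4
Step 5: w='a' (idx 1), next='a' -> output (1, 'a'), add 'aa' as idx 5
Step 6: w='b' (idx 2), end of input -> output (2, '')


Encoded: [(0, 'a'), (0, 'b'), (1, 'b'), (2, 'a'), (1, 'a'), (2, '')]


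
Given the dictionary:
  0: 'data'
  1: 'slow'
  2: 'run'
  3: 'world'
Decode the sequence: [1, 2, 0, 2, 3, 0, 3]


Look up each index in the dictionary:
  1 -> 'slow'
  2 -> 'run'
  0 -> 'data'
  2 -> 'run'
  3 -> 'world'
  0 -> 'data'
  3 -> 'world'

Decoded: "slow run data run world data world"


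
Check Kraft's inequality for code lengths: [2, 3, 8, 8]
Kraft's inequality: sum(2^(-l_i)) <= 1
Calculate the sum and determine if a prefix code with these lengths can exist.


Sum = 2^(-2) + 2^(-3) + 2^(-8) + 2^(-8)
    = 0.25 + 0.125 + 0.00390625 + 0.00390625
    = 98/256 = 0.3828125
Since 0.3828125 <= 1, Kraft's inequality IS satisfied.
A prefix code with these lengths CAN exist.

Kraft sum = 0.3828125. Satisfied.


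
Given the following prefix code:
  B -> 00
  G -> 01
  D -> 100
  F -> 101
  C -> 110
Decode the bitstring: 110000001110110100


Decoding step by step:
Bits 110 -> C
Bits 00 -> B
Bits 00 -> B
Bits 01 -> G
Bits 110 -> C
Bits 110 -> C
Bits 100 -> D


Decoded message: CBBGCCD


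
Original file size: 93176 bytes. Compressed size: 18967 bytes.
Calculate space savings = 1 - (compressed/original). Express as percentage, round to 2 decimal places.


ratio = compressed/original = 18967/93176 = 0.203561
savings = 1 - ratio = 1 - 0.203561 = 0.796439
as a percentage: 0.796439 * 100 = 79.64%

Space savings = 1 - 18967/93176 = 79.64%


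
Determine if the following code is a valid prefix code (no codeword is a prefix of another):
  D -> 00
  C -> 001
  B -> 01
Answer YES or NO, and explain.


Checking each pair (does one codeword prefix another?):
  D='00' vs C='001': prefix -- VIOLATION

NO -- this is NOT a valid prefix code. D (00) is a prefix of C (001).


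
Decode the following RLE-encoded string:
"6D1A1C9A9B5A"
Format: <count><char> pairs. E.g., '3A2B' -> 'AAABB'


Expanding each <count><char> pair:
  6D -> 'DDDDDD'
  1A -> 'A'
  1C -> 'C'
  9A -> 'AAAAAAAAA'
  9B -> 'BBBBBBBBB'
  5A -> 'AAAAA'

Decoded = DDDDDDACAAAAAAAAABBBBBBBBBAAAAA


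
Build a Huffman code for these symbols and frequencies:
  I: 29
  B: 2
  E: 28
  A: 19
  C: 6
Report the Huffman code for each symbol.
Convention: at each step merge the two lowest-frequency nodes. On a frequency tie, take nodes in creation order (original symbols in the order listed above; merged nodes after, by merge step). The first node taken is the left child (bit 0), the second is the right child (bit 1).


Huffman tree construction:
Step 1: Merge B(2) + C(6) = 8
Step 2: Merge (B+C)(8) + A(19) = 27
Step 3: Merge ((B+C)+A)(27) + E(28) = 55
Step 4: Merge I(29) + (((B+C)+A)+E)(55) = 84
Read each symbol's code off the tree from the root (left child = 0, right child = 1).

Codes:
  I: 0 (length 1)
  B: 1000 (length 4)
  E: 11 (length 2)
  A: 101 (length 3)
  C: 1001 (length 4)
Average code length: 174/84 = 2.0714 bits/symbol


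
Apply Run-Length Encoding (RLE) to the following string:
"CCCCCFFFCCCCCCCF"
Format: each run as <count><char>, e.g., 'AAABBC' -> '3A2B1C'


Scanning runs left to right:
  i=0: run of 'C' x 5 -> '5C'
  i=5: run of 'F' x 3 -> '3F'
  i=8: run of 'C' x 7 -> '7C'
  i=15: run of 'F' x 1 -> '1F'

RLE = 5C3F7C1F


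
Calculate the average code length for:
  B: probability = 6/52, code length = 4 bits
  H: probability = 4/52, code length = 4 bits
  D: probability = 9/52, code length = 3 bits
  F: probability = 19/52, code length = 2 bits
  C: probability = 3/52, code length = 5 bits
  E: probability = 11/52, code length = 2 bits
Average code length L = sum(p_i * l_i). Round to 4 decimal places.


Weighted contributions p_i * l_i:
  B: (6/52) * 4 = 24/52
  H: (4/52) * 4 = 16/52
  D: (9/52) * 3 = 27/52
  F: (19/52) * 2 = 38/52
  C: (3/52) * 5 = 15/52
  E: (11/52) * 2 = 22/52
Sum = (24 + 16 + 27 + 38 + 15 + 22)/52 = 142/52

L = 142/52 = 2.7308 bits/symbol


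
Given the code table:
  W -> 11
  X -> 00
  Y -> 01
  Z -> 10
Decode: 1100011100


Decoding:
11 -> W
00 -> X
01 -> Y
11 -> W
00 -> X


Result: WXYWX


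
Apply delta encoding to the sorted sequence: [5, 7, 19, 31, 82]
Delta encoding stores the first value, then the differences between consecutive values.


First value: 5
Deltas:
  7 - 5 = 2
  19 - 7 = 12
  31 - 19 = 12
  82 - 31 = 51


Delta encoded: [5, 2, 12, 12, 51]


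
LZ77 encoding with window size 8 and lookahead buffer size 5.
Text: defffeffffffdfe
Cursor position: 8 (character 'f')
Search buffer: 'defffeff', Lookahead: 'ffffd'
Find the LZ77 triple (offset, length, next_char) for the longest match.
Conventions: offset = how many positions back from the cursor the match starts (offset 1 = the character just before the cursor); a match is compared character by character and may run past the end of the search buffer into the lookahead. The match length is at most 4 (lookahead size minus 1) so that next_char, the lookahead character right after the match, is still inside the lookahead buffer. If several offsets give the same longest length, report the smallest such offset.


Try each offset into the search buffer:
  offset=1 (pos 7, char 'f'): match length 4
  offset=2 (pos 6, char 'f'): match length 4
  offset=3 (pos 5, char 'e'): match length 0
  offset=4 (pos 4, char 'f'): match length 1
  offset=5 (pos 3, char 'f'): match length 2
  offset=6 (pos 2, char 'f'): match length 3
  offset=7 (pos 1, char 'e'): match length 0
  offset=8 (pos 0, char 'd'): match length 0
Longest match has length 4, found at offsets 1, 2; take the smallest, offset 1.
next_char = character at position 8 + 4 = 12 -> 'd'

Best match: offset=1, length=4 (matching 'ffff' starting at position 7)
LZ77 triple: (1, 4, 'd')


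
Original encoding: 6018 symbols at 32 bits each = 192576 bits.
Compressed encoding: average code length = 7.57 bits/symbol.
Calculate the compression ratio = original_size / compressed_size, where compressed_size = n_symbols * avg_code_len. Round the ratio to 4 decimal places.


original_size = n_symbols * orig_bits = 6018 * 32 = 192576 bits
compressed_size = n_symbols * avg_code_len = 6018 * 7.57 = 45556.26 bits
ratio = original_size / compressed_size = 192576 / 45556.26 = 4.2272

Compression ratio = 4.2272


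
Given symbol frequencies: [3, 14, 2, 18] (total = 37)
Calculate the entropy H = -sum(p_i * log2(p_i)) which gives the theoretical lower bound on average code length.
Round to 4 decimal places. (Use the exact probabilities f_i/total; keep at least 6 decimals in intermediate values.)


Per-symbol terms -p_i * log2(p_i) with p_i = f_i/37:
  p = 3/37 = 0.081081: log2(p) = -3.624491, -p*log2(p) = 0.293878
  p = 14/37 = 0.378378: log2(p) = -1.402098, -p*log2(p) = 0.530524
  p = 2/37 = 0.054054: log2(p) = -4.209453, -p*log2(p) = 0.227538
  p = 18/37 = 0.486486: log2(p) = -1.039528, -p*log2(p) = 0.505717
H = 0.293878 + 0.530524 + 0.227538 + 0.505717 = 1.557657

H = 1.5577 bits/symbol


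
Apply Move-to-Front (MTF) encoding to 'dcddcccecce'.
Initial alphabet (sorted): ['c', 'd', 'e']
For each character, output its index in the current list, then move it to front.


MTF encoding:
'd': index 1 in ['c', 'd', 'e'] -> ['d', 'c', 'e']
'c': index 1 in ['d', 'c', 'e'] -> ['c', 'd', 'e']
'd': index 1 in ['c', 'd', 'e'] -> ['d', 'c', 'e']
'd': index 0 in ['d', 'c', 'e'] -> ['d', 'c', 'e']
'c': index 1 in ['d', 'c', 'e'] -> ['c', 'd', 'e']
'c': index 0 in ['c', 'd', 'e'] -> ['c', 'd', 'e']
'c': index 0 in ['c', 'd', 'e'] -> ['c', 'd', 'e']
'e': index 2 in ['c', 'd', 'e'] -> ['e', 'c', 'd']
'c': index 1 in ['e', 'c', 'd'] -> ['c', 'e', 'd']
'c': index 0 in ['c', 'e', 'd'] -> ['c', 'e', 'd']
'e': index 1 in ['c', 'e', 'd'] -> ['e', 'c', 'd']


Output: [1, 1, 1, 0, 1, 0, 0, 2, 1, 0, 1]


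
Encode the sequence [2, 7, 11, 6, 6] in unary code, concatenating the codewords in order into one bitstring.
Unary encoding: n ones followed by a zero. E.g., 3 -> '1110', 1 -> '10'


Encode each number as n ones followed by a terminating 0:
  2 -> 110 (3 bits)
  7 -> 11111110 (8 bits)
  11 -> 111111111110 (12 bits)
  6 -> 1111110 (7 bits)
  6 -> 1111110 (7 bits)
Total length = 3 + 8 + 12 + 7 + 7 = 37 bits.

Unary([2, 7, 11, 6, 6]) = 1101111111011111111111011111101111110 (37 bits)


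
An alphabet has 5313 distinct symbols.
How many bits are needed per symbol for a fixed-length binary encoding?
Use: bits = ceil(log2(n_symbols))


log2(5313) = 12.3753
Bracket: 2^12 = 4096 < 5313 <= 2^13 = 8192
So ceil(log2(5313)) = 13

bits = ceil(log2(5313)) = ceil(12.3753) = 13 bits


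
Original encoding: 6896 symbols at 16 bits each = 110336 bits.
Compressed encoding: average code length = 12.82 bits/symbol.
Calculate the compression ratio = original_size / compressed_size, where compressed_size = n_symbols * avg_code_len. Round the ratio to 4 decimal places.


original_size = n_symbols * orig_bits = 6896 * 16 = 110336 bits
compressed_size = n_symbols * avg_code_len = 6896 * 12.82 = 88406.72 bits
ratio = original_size / compressed_size = 110336 / 88406.72 = 1.248

Compression ratio = 1.248


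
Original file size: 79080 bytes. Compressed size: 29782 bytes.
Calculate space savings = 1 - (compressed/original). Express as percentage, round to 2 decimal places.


ratio = compressed/original = 29782/79080 = 0.376606
savings = 1 - ratio = 1 - 0.376606 = 0.623394
as a percentage: 0.623394 * 100 = 62.34%

Space savings = 1 - 29782/79080 = 62.34%


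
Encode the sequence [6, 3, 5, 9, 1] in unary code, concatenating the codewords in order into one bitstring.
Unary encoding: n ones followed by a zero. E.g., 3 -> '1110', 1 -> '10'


Encode each number as n ones followed by a terminating 0:
  6 -> 1111110 (7 bits)
  3 -> 1110 (4 bits)
  5 -> 111110 (6 bits)
  9 -> 1111111110 (10 bits)
  1 -> 10 (2 bits)
Total length = 7 + 4 + 6 + 10 + 2 = 29 bits.

Unary([6, 3, 5, 9, 1]) = 11111101110111110111111111010 (29 bits)


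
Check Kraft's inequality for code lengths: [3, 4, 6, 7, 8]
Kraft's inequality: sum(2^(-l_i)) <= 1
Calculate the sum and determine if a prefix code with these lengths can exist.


Sum = 2^(-3) + 2^(-4) + 2^(-6) + 2^(-7) + 2^(-8)
    = 0.125 + 0.0625 + 0.015625 + 0.0078125 + 0.00390625
    = 55/256 = 0.21484375
Since 0.21484375 <= 1, Kraft's inequality IS satisfied.
A prefix code with these lengths CAN exist.

Kraft sum = 0.21484375. Satisfied.


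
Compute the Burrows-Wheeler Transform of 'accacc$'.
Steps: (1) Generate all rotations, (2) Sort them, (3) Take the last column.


Rotations (sorted):
  0: $accacc -> last char: c
  1: acc$acc -> last char: c
  2: accacc$ -> last char: $
  3: c$accac -> last char: c
  4: cacc$ac -> last char: c
  5: cc$acca -> last char: a
  6: ccacc$a -> last char: a


BWT = cc$ccaa


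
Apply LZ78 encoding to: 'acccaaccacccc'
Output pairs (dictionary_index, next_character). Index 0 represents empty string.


LZ78 encoding steps:
Dictionary: {0: ''}
Step 1: w='' (idx 0), next='a' -> output (0, 'a'), add 'a' as idx 1
Step 2: w='' (idx 0), next='c' -> output (0, 'c'), add 'c' as idx 2
Step 3: w='c' (idx 2), next='c' -> output (2, 'c'), add 'cc' as idx 3
Step 4: w='a' (idx 1), next='a' -> output (1, 'a'), add 'aa' as idx 4
Step 5: w='cc' (idx 3), next='a' -> output (3, 'a'), add 'cca' as idx 5
Step 6: w='cc' (idx 3), next='c' -> output (3, 'c'), add 'ccc' as idx 6
Step 7: w='c' (idx 2), end of input -> output (2, '')


Encoded: [(0, 'a'), (0, 'c'), (2, 'c'), (1, 'a'), (3, 'a'), (3, 'c'), (2, '')]


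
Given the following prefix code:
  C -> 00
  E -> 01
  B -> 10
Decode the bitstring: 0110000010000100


Decoding step by step:
Bits 01 -> E
Bits 10 -> B
Bits 00 -> C
Bits 00 -> C
Bits 10 -> B
Bits 00 -> C
Bits 01 -> E
Bits 00 -> C


Decoded message: EBCCBCEC


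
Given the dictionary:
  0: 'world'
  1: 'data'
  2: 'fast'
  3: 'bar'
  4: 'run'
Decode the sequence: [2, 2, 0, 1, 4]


Look up each index in the dictionary:
  2 -> 'fast'
  2 -> 'fast'
  0 -> 'world'
  1 -> 'data'
  4 -> 'run'

Decoded: "fast fast world data run"


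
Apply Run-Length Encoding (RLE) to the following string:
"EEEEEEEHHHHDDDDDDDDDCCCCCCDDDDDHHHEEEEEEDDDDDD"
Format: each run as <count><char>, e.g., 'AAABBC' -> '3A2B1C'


Scanning runs left to right:
  i=0: run of 'E' x 7 -> '7E'
  i=7: run of 'H' x 4 -> '4H'
  i=11: run of 'D' x 9 -> '9D'
  i=20: run of 'C' x 6 -> '6C'
  i=26: run of 'D' x 5 -> '5D'
  i=31: run of 'H' x 3 -> '3H'
  i=34: run of 'E' x 6 -> '6E'
  i=40: run of 'D' x 6 -> '6D'

RLE = 7E4H9D6C5D3H6E6D


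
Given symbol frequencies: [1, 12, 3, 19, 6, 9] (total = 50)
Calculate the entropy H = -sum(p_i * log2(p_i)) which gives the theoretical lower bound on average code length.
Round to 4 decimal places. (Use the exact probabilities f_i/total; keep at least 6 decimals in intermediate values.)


Per-symbol terms -p_i * log2(p_i) with p_i = f_i/50:
  p = 1/50 = 0.020000: log2(p) = -5.643856, -p*log2(p) = 0.112877
  p = 12/50 = 0.240000: log2(p) = -2.058894, -p*log2(p) = 0.494134
  p = 3/50 = 0.060000: log2(p) = -4.058894, -p*log2(p) = 0.243534
  p = 19/50 = 0.380000: log2(p) = -1.395929, -p*log2(p) = 0.530453
  p = 6/50 = 0.120000: log2(p) = -3.058894, -p*log2(p) = 0.367067
  p = 9/50 = 0.180000: log2(p) = -2.473931, -p*log2(p) = 0.445308
H = 0.112877 + 0.494134 + 0.243534 + 0.530453 + 0.367067 + 0.445308 = 2.193373

H = 2.1934 bits/symbol


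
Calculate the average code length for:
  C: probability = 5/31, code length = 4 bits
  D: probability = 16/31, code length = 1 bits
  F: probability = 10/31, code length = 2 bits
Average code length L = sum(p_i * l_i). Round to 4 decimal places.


Weighted contributions p_i * l_i:
  C: (5/31) * 4 = 20/31
  D: (16/31) * 1 = 16/31
  F: (10/31) * 2 = 20/31
Sum = (20 + 16 + 20)/31 = 56/31

L = 56/31 = 1.8065 bits/symbol


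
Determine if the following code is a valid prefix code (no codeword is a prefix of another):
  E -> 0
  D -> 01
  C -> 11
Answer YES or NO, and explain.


Checking each pair (does one codeword prefix another?):
  E='0' vs D='01': prefix -- VIOLATION

NO -- this is NOT a valid prefix code. E (0) is a prefix of D (01).


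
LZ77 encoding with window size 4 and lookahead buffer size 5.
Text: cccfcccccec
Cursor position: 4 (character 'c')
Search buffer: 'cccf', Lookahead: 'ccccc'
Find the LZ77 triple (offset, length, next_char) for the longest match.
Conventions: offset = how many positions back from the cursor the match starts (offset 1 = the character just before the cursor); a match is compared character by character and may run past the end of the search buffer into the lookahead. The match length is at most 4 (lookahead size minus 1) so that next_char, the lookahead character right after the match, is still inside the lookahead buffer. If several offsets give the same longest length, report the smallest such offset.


Try each offset into the search buffer:
  offset=1 (pos 3, char 'f'): match length 0
  offset=2 (pos 2, char 'c'): match length 1
  offset=3 (pos 1, char 'c'): match length 2
  offset=4 (pos 0, char 'c'): match length 3
Longest match has length 3 at offset 4.
next_char = character at position 4 + 3 = 7 -> 'c'

Best match: offset=4, length=3 (matching 'ccc' starting at position 0)
LZ77 triple: (4, 3, 'c')


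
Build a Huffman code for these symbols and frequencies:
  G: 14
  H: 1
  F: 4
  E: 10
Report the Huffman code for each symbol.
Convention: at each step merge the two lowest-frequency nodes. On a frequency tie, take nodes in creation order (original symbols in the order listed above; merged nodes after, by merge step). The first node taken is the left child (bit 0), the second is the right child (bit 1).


Huffman tree construction:
Step 1: Merge H(1) + F(4) = 5
Step 2: Merge (H+F)(5) + E(10) = 15
Step 3: Merge G(14) + ((H+F)+E)(15) = 29
Read each symbol's code off the tree from the root (left child = 0, right child = 1).

Codes:
  G: 0 (length 1)
  H: 100 (length 3)
  F: 101 (length 3)
  E: 11 (length 2)
Average code length: 49/29 = 1.6897 bits/symbol


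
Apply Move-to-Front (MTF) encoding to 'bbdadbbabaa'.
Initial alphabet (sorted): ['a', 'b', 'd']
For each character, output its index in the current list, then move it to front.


MTF encoding:
'b': index 1 in ['a', 'b', 'd'] -> ['b', 'a', 'd']
'b': index 0 in ['b', 'a', 'd'] -> ['b', 'a', 'd']
'd': index 2 in ['b', 'a', 'd'] -> ['d', 'b', 'a']
'a': index 2 in ['d', 'b', 'a'] -> ['a', 'd', 'b']
'd': index 1 in ['a', 'd', 'b'] -> ['d', 'a', 'b']
'b': index 2 in ['d', 'a', 'b'] -> ['b', 'd', 'a']
'b': index 0 in ['b', 'd', 'a'] -> ['b', 'd', 'a']
'a': index 2 in ['b', 'd', 'a'] -> ['a', 'b', 'd']
'b': index 1 in ['a', 'b', 'd'] -> ['b', 'a', 'd']
'a': index 1 in ['b', 'a', 'd'] -> ['a', 'b', 'd']
'a': index 0 in ['a', 'b', 'd'] -> ['a', 'b', 'd']


Output: [1, 0, 2, 2, 1, 2, 0, 2, 1, 1, 0]


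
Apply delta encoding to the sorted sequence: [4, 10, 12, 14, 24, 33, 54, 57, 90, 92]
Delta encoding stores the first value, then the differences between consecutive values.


First value: 4
Deltas:
  10 - 4 = 6
  12 - 10 = 2
  14 - 12 = 2
  24 - 14 = 10
  33 - 24 = 9
  54 - 33 = 21
  57 - 54 = 3
  90 - 57 = 33
  92 - 90 = 2


Delta encoded: [4, 6, 2, 2, 10, 9, 21, 3, 33, 2]


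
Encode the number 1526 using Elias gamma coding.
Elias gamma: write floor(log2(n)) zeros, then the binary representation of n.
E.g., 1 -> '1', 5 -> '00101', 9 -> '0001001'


num_bits = floor(log2(1526)) + 1 = 11
leading_zeros = num_bits - 1 = 10
binary(1526) = 10111110110

Elias gamma(1526) = '0000000000' + '10111110110' = 000000000010111110110 (21 bits)


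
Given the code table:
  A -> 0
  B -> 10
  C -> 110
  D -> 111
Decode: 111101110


Decoding:
111 -> D
10 -> B
111 -> D
0 -> A


Result: DBDA


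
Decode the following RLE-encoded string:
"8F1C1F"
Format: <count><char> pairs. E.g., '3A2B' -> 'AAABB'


Expanding each <count><char> pair:
  8F -> 'FFFFFFFF'
  1C -> 'C'
  1F -> 'F'

Decoded = FFFFFFFFCF


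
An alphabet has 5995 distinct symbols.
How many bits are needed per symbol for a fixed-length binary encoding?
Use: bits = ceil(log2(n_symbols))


log2(5995) = 12.5495
Bracket: 2^12 = 4096 < 5995 <= 2^13 = 8192
So ceil(log2(5995)) = 13

bits = ceil(log2(5995)) = ceil(12.5495) = 13 bits


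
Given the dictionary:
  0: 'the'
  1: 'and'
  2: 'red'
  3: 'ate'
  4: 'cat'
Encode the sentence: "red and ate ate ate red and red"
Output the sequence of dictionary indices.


Look up each word in the dictionary:
  'red' -> 2
  'and' -> 1
  'ate' -> 3
  'ate' -> 3
  'ate' -> 3
  'red' -> 2
  'and' -> 1
  'red' -> 2

Encoded: [2, 1, 3, 3, 3, 2, 1, 2]


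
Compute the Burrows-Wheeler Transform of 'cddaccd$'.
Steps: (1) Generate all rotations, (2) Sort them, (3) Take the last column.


Rotations (sorted):
  0: $cddaccd -> last char: d
  1: accd$cdd -> last char: d
  2: ccd$cdda -> last char: a
  3: cd$cddac -> last char: c
  4: cddaccd$ -> last char: $
  5: d$cddacc -> last char: c
  6: daccd$cd -> last char: d
  7: ddaccd$c -> last char: c


BWT = ddac$cdc


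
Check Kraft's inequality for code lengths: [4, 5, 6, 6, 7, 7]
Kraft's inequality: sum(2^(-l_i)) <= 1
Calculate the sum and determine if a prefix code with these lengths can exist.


Sum = 2^(-4) + 2^(-5) + 2^(-6) + 2^(-6) + 2^(-7) + 2^(-7)
    = 0.0625 + 0.03125 + 0.015625 + 0.015625 + 0.0078125 + 0.0078125
    = 18/128 = 0.140625
Since 0.140625 <= 1, Kraft's inequality IS satisfied.
A prefix code with these lengths CAN exist.

Kraft sum = 0.140625. Satisfied.
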